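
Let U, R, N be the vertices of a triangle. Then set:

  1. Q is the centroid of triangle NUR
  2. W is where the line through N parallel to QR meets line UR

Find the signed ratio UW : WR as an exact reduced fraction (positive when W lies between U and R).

Choose coordinates U = (0, 0), R = (1, 0), N = (0, 1).
1. Q is the centroid of triangle NUR ⇒ Q = (1/3, 1/3)
2. W is where the line through N parallel to QR meets line UR ⇒ W = (2, 0)
W = U + t·(R−U) with t = 2, so UW:WR = t:(1−t) = 2:-1

UW:WR = -2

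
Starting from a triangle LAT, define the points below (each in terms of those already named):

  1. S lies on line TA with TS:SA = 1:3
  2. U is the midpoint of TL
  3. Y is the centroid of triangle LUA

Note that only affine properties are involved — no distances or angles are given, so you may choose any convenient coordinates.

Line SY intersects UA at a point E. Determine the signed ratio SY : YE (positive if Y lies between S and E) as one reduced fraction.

Work in coordinates with L = (0, 0), A = (1, 0), T = (0, 1).
1. S lies on line TA with TS:SA = 1:3 ⇒ S = (1/4, 3/4)
2. U is the midpoint of TL ⇒ U = (0, 1/2)
3. Y is the centroid of triangle LUA ⇒ Y = (1/3, 1/6)
line SY meets UA at E = (4/13, 9/26)
Y = S + t·(E−S) with t = 13/9, so SY:YE = 13/9:-4/9

SY:YE = -13/4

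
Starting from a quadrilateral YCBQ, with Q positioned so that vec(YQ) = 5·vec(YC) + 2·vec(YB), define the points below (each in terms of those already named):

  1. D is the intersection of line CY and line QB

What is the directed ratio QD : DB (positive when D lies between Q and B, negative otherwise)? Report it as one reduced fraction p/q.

Choose coordinates Y = (0, 0), C = (1, 0), B = (0, 1), Q = (5, 2).
1. D is the intersection of line CY and line QB ⇒ D = (-5, 0)
D = Q + t·(B−Q) with t = 2, so QD:DB = t:(1−t) = 2:-1

QD:DB = -2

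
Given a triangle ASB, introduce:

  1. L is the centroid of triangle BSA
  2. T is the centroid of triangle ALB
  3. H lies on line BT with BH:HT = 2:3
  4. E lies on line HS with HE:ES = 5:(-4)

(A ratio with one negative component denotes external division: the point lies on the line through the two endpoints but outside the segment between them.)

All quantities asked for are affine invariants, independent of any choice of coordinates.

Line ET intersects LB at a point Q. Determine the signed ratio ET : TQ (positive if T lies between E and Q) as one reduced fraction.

Choose coordinates A = (0, 0), S = (1, 0), B = (0, 1).
1. L is the centroid of triangle BSA ⇒ L = (1/3, 1/3)
2. T is the centroid of triangle ALB ⇒ T = (1/9, 4/9)
3. H lies on line BT with BH:HT = 2:3 ⇒ H = (2/45, 7/9)
4. E lies on line HS with HE:ES = 5:(-4) ⇒ E = (217/45, -28/9)
line ET meets LB at Q = (25/66, 8/33)
T = E + t·(Q−E) with t = 88/83, so ET:TQ = 88/83:-5/83

ET:TQ = -88/5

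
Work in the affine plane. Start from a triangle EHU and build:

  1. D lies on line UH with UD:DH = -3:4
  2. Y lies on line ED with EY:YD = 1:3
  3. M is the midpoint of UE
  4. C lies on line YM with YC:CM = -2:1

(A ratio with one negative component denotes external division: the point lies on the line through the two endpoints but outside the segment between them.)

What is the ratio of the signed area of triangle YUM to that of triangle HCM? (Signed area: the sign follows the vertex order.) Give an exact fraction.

Work in coordinates with E = (0, 0), H = (1, 0), U = (0, 1).
1. D lies on line UH with UD:DH = -3:4 ⇒ D = (-3, 4)
2. Y lies on line ED with EY:YD = 1:3 ⇒ Y = (-3/4, 1)
3. M is the midpoint of UE ⇒ M = (0, 1/2)
4. C lies on line YM with YC:CM = -2:1 ⇒ C = (3/4, 0)
2·[YUM] = -3/8, 2·[HCM] = -1/8
[YUM]:[HCM] = -3/8:-1/8 = 3

[YUM]:[HCM] = 3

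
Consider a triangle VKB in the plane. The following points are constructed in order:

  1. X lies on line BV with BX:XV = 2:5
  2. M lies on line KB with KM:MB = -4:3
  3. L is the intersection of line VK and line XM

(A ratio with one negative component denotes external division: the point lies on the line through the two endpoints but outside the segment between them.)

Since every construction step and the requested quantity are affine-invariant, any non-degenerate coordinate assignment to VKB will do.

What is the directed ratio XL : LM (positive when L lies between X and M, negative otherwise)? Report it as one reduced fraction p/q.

Set V = (0, 0), K = (1, 0), B = (0, 1); any affine frame gives the same invariant.
1. X lies on line BV with BX:XV = 2:5 ⇒ X = (0, 5/7)
2. M lies on line KB with KM:MB = -4:3 ⇒ M = (-3, 4)
3. L is the intersection of line VK and line XM ⇒ L = (15/23, 0)
L = X + t·(M−X) with t = -5/23, so XL:LM = t:(1−t) = -5/23:28/23

XL:LM = -5/28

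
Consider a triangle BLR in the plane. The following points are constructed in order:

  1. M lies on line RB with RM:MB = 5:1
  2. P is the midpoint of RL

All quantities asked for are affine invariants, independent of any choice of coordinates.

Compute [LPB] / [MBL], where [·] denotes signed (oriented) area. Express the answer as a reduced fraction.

[LPB]:[MBL] = 3

Work in coordinates with B = (0, 0), L = (1, 0), R = (0, 1).
1. M lies on line RB with RM:MB = 5:1 ⇒ M = (0, 1/6)
2. P is the midpoint of RL ⇒ P = (1/2, 1/2)
2·[LPB] = 1/2, 2·[MBL] = 1/6
[LPB]:[MBL] = 1/2:1/6 = 3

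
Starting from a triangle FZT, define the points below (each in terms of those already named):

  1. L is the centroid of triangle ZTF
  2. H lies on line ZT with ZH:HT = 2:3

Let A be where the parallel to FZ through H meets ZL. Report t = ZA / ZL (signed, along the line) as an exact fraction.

Assign F = (0, 0), Z = (1, 0), T = (0, 1) — the answer is frame-independent, so this choice is without loss of generality.
1. L is the centroid of triangle ZTF ⇒ L = (1/3, 1/3)
2. H lies on line ZT with ZH:HT = 2:3 ⇒ H = (3/5, 2/5)
through H parallel to FZ: direction (1, 0); meets ZL at A = (1/5, 2/5)
A = Z + t·(L−Z) with t = 6/5

t = 6/5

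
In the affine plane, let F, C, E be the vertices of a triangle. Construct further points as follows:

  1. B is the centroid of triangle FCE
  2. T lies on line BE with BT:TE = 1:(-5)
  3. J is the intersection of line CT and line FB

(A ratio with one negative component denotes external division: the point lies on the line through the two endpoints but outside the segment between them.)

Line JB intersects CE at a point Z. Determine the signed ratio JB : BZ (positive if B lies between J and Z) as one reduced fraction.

Set F = (0, 0), C = (1, 0), E = (0, 1); any affine frame gives the same invariant.
1. B is the centroid of triangle FCE ⇒ B = (1/3, 1/3)
2. T lies on line BE with BT:TE = 1:(-5) ⇒ T = (5/12, 1/6)
3. J is the intersection of line CT and line FB ⇒ J = (2/9, 2/9)
line JB meets CE at Z = (1/2, 1/2)
B = J + t·(Z−J) with t = 2/5, so JB:BZ = 2/5:3/5

JB:BZ = 2/3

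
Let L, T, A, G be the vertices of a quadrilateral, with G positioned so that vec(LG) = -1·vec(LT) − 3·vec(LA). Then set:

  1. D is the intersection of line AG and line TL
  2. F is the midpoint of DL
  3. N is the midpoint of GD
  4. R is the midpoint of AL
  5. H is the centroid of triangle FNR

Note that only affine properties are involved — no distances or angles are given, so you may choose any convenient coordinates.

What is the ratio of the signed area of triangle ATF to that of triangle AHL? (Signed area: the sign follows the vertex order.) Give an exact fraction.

Assign L = (0, 0), T = (1, 0), A = (0, 1), G = (-1, -3) — the answer is frame-independent, so this choice is without loss of generality.
1. D is the intersection of line AG and line TL ⇒ D = (-1/4, 0)
2. F is the midpoint of DL ⇒ F = (-1/8, 0)
3. N is the midpoint of GD ⇒ N = (-5/8, -3/2)
4. R is the midpoint of AL ⇒ R = (0, 1/2)
5. H is the centroid of triangle FNR ⇒ H = (-1/4, -1/3)
2·[ATF] = -9/8, 2·[AHL] = 1/4
[ATF]:[AHL] = -9/8:1/4 = -9/2

[ATF]:[AHL] = -9/2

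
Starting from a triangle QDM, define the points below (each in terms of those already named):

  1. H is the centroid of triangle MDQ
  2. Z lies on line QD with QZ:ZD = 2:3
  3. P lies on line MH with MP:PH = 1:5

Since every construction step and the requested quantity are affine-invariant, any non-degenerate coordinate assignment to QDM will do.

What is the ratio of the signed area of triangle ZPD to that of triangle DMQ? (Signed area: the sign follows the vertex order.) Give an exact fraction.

Assign Q = (0, 0), D = (1, 0), M = (0, 1) — the answer is frame-independent, so this choice is without loss of generality.
1. H is the centroid of triangle MDQ ⇒ H = (1/3, 1/3)
2. Z lies on line QD with QZ:ZD = 2:3 ⇒ Z = (2/5, 0)
3. P lies on line MH with MP:PH = 1:5 ⇒ P = (1/18, 8/9)
2·[ZPD] = -8/15, 2·[DMQ] = 1
[ZPD]:[DMQ] = -8/15:1 = -8/15

[ZPD]:[DMQ] = -8/15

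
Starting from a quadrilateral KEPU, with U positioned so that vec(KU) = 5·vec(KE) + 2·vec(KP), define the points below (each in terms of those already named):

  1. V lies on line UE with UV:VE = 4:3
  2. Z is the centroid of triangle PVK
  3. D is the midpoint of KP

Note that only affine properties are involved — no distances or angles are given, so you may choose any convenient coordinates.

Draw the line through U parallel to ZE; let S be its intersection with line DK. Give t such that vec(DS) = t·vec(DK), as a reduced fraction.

t = -68

Set K = (0, 0), E = (1, 0), P = (0, 1), U = (5, 2); any affine frame gives the same invariant.
1. V lies on line UE with UV:VE = 4:3 ⇒ V = (19/7, 6/7)
2. Z is the centroid of triangle PVK ⇒ Z = (19/21, 13/21)
3. D is the midpoint of KP ⇒ D = (0, 1/2)
through U parallel to ZE: direction (2/21, -13/21); meets DK at S = (0, 69/2)
S = D + t·(K−D) with t = -68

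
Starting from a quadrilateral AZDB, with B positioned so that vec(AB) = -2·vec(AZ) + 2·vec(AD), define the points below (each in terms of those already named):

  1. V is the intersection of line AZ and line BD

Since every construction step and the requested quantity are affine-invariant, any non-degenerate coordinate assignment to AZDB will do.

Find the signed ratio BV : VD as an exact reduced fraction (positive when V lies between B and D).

Assign A = (0, 0), Z = (1, 0), D = (0, 1), B = (-2, 2) — the answer is frame-independent, so this choice is without loss of generality.
1. V is the intersection of line AZ and line BD ⇒ V = (2, 0)
V = B + t·(D−B) with t = 2, so BV:VD = t:(1−t) = 2:-1

BV:VD = -2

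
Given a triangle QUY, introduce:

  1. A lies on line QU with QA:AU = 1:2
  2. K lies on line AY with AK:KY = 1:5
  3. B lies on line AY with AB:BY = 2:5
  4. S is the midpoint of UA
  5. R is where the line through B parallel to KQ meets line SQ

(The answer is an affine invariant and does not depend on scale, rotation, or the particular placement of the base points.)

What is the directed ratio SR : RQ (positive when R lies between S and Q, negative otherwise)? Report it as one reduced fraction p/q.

SR:RQ = -19/5

Set Q = (0, 0), U = (1, 0), Y = (0, 1); any affine frame gives the same invariant.
1. A lies on line QU with QA:AU = 1:2 ⇒ A = (1/3, 0)
2. K lies on line AY with AK:KY = 1:5 ⇒ K = (5/18, 1/6)
3. B lies on line AY with AB:BY = 2:5 ⇒ B = (5/21, 2/7)
4. S is the midpoint of UA ⇒ S = (2/3, 0)
5. R is where the line through B parallel to KQ meets line SQ ⇒ R = (-5/21, 0)
R = S + t·(Q−S) with t = 19/14, so SR:RQ = t:(1−t) = 19/14:-5/14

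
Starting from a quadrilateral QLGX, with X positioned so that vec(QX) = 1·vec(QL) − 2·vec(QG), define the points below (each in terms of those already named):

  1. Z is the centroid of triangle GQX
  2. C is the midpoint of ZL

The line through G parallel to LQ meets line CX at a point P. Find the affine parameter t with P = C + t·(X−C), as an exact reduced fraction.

Work in coordinates with Q = (0, 0), L = (1, 0), G = (0, 1), X = (1, -2).
1. Z is the centroid of triangle GQX ⇒ Z = (1/3, -1/3)
2. C is the midpoint of ZL ⇒ C = (2/3, -1/6)
through G parallel to LQ: direction (-1, 0); meets CX at P = (5/11, 1)
P = C + t·(X−C) with t = -7/11

t = -7/11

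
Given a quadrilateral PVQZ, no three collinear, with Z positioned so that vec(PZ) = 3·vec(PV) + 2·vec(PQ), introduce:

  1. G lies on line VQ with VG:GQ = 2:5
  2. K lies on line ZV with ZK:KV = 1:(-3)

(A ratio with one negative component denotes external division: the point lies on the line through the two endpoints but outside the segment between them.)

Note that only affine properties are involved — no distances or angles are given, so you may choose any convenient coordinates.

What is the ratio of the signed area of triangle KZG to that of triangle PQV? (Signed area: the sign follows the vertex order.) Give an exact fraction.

[KZG]:[PQV] = 4/7

Work in coordinates with P = (0, 0), V = (1, 0), Q = (0, 1), Z = (3, 2).
1. G lies on line VQ with VG:GQ = 2:5 ⇒ G = (5/7, 2/7)
2. K lies on line ZV with ZK:KV = 1:(-3) ⇒ K = (4, 3)
2·[KZG] = -4/7, 2·[PQV] = -1
[KZG]:[PQV] = -4/7:-1 = 4/7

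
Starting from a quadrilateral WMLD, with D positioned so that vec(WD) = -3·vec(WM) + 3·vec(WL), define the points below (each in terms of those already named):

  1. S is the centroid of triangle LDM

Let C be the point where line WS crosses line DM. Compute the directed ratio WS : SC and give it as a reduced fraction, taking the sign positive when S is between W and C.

WS:SC = -10

Set W = (0, 0), M = (1, 0), L = (0, 1), D = (-3, 3); any affine frame gives the same invariant.
1. S is the centroid of triangle LDM ⇒ S = (-2/3, 4/3)
line WS meets DM at C = (-3/5, 6/5)
S = W + t·(C−W) with t = 10/9, so WS:SC = 10/9:-1/9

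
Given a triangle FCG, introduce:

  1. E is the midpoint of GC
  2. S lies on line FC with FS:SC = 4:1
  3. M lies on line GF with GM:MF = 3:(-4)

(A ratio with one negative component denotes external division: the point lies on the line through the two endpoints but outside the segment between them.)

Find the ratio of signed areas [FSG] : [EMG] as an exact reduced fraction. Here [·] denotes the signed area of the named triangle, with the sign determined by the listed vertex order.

Choose coordinates F = (0, 0), C = (1, 0), G = (0, 1).
1. E is the midpoint of GC ⇒ E = (1/2, 1/2)
2. S lies on line FC with FS:SC = 4:1 ⇒ S = (4/5, 0)
3. M lies on line GF with GM:MF = 3:(-4) ⇒ M = (0, 4)
2·[FSG] = 4/5, 2·[EMG] = 3/2
[FSG]:[EMG] = 4/5:3/2 = 8/15

[FSG]:[EMG] = 8/15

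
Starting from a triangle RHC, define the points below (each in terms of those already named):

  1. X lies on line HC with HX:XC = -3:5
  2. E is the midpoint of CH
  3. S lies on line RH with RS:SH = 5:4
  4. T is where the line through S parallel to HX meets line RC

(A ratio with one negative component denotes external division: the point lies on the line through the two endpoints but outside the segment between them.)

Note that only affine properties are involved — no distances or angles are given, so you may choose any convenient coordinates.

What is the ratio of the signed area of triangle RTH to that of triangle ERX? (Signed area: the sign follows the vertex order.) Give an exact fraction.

Work in coordinates with R = (0, 0), H = (1, 0), C = (0, 1).
1. X lies on line HC with HX:XC = -3:5 ⇒ X = (5/2, -3/2)
2. E is the midpoint of CH ⇒ E = (1/2, 1/2)
3. S lies on line RH with RS:SH = 5:4 ⇒ S = (5/9, 0)
4. T is where the line through S parallel to HX meets line RC ⇒ T = (0, 5/9)
2·[RTH] = -5/9, 2·[ERX] = 2
[RTH]:[ERX] = -5/9:2 = -5/18

[RTH]:[ERX] = -5/18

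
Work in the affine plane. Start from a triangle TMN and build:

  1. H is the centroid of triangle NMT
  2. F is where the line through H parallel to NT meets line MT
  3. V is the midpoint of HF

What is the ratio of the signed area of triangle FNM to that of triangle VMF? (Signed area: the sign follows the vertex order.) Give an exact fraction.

Assign T = (0, 0), M = (1, 0), N = (0, 1) — the answer is frame-independent, so this choice is without loss of generality.
1. H is the centroid of triangle NMT ⇒ H = (1/3, 1/3)
2. F is where the line through H parallel to NT meets line MT ⇒ F = (1/3, 0)
3. V is the midpoint of HF ⇒ V = (1/3, 1/6)
2·[FNM] = -2/3, 2·[VMF] = -1/9
[FNM]:[VMF] = -2/3:-1/9 = 6

[FNM]:[VMF] = 6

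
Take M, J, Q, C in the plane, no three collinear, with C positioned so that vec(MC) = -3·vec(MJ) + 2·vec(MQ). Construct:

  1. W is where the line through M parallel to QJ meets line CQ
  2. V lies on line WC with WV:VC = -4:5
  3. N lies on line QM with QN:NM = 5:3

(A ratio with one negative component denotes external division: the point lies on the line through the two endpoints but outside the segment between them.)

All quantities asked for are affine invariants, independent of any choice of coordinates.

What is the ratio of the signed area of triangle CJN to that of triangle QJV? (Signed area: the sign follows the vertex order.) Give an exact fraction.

Assign M = (0, 0), J = (1, 0), Q = (0, 1), C = (-3, 2) — the answer is frame-independent, so this choice is without loss of generality.
1. W is where the line through M parallel to QJ meets line CQ ⇒ W = (-3/2, 3/2)
2. V lies on line WC with WV:VC = -4:5 ⇒ V = (9/2, -1/2)
3. N lies on line QM with QN:NM = 5:3 ⇒ N = (0, 3/8)
2·[CJN] = -1/2, 2·[QJV] = 3
[CJN]:[QJV] = -1/2:3 = -1/6

[CJN]:[QJV] = -1/6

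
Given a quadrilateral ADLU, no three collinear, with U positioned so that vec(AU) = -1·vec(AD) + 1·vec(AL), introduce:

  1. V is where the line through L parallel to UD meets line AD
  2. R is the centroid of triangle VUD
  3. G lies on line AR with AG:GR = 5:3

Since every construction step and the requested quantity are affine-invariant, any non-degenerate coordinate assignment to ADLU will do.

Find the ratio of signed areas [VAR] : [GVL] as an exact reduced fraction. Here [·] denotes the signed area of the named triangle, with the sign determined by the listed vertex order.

[VAR]:[GVL] = -4/7

Choose coordinates A = (0, 0), D = (1, 0), L = (0, 1), U = (-1, 1).
1. V is where the line through L parallel to UD meets line AD ⇒ V = (2, 0)
2. R is the centroid of triangle VUD ⇒ R = (2/3, 1/3)
3. G lies on line AR with AG:GR = 5:3 ⇒ G = (5/12, 5/24)
2·[VAR] = -2/3, 2·[GVL] = 7/6
[VAR]:[GVL] = -2/3:7/6 = -4/7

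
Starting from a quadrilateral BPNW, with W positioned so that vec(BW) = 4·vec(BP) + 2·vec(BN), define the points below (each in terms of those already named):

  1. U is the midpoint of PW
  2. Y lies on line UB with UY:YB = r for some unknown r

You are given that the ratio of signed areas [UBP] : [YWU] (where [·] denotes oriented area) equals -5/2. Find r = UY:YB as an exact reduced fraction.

Work in coordinates with B = (0, 0), P = (1, 0), N = (0, 1), W = (4, 2).
1. U is the midpoint of PW ⇒ U = (5/2, 1)
2. With UY:YB = r, write λ = r/(r+1) so Y = U + λ·(B−U); Y is affine-linear in λ
Every point depending on Y is an affine combination of Y and λ-independent points, so each such coordinate is linear in λ; the λ² term in each signed area is a multiple of (B−U)×(B−U) = 0, so 2·[UBP] and 2·[YWU] are each linear in λ. Evaluating at λ=0 and λ=1:
  2·[UBP] = 1,   2·[YWU] = −λ
So [UBP]:[YWU] = (1) / (−λ). Setting this equal to -5/2:
  1 = -5/2·(−λ)  ⇒  λ = 2/5
Then r = λ/(1−λ) = (2/5)/(3/5) = 2/3. Check: with r = 2/3, Y = (3/2, 3/5) and [UBP]:[YWU] = -5/2 as required.

r = 2/3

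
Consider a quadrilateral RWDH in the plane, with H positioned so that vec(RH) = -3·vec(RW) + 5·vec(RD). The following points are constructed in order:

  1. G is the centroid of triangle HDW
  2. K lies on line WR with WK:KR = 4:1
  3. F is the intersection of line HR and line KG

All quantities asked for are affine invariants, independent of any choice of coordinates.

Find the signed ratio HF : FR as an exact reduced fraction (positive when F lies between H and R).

HF:FR = -31/6

Set R = (0, 0), W = (1, 0), D = (0, 1), H = (-3, 5); any affine frame gives the same invariant.
1. G is the centroid of triangle HDW ⇒ G = (-2/3, 2)
2. K lies on line WR with WK:KR = 4:1 ⇒ K = (1/5, 0)
3. F is the intersection of line HR and line KG ⇒ F = (18/25, -6/5)
F = H + t·(R−H) with t = 31/25, so HF:FR = t:(1−t) = 31/25:-6/25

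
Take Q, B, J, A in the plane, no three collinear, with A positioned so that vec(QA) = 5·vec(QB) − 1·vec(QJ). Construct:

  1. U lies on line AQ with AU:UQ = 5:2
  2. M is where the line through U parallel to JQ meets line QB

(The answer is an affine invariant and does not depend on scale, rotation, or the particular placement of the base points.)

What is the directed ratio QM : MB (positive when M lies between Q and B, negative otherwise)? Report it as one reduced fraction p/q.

QM:MB = -10/3

Work in coordinates with Q = (0, 0), B = (1, 0), J = (0, 1), A = (5, -1).
1. U lies on line AQ with AU:UQ = 5:2 ⇒ U = (10/7, -2/7)
2. M is where the line through U parallel to JQ meets line QB ⇒ M = (10/7, 0)
M = Q + t·(B−Q) with t = 10/7, so QM:MB = t:(1−t) = 10/7:-3/7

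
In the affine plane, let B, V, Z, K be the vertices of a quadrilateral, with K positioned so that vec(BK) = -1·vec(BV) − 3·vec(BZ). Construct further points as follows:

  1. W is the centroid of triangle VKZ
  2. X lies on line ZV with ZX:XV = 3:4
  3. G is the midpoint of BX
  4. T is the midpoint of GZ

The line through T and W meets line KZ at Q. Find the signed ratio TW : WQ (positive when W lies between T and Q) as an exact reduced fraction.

TW:WQ = -37/70

Choose coordinates B = (0, 0), V = (1, 0), Z = (0, 1), K = (-1, -3).
1. W is the centroid of triangle VKZ ⇒ W = (0, -2/3)
2. X lies on line ZV with ZX:XV = 3:4 ⇒ X = (3/7, 4/7)
3. G is the midpoint of BX ⇒ G = (3/14, 2/7)
4. T is the midpoint of GZ ⇒ T = (3/28, 9/14)
line TW meets KZ at Q = (15/74, 67/37)
W = T + t·(Q−T) with t = -37/33, so TW:WQ = -37/33:70/33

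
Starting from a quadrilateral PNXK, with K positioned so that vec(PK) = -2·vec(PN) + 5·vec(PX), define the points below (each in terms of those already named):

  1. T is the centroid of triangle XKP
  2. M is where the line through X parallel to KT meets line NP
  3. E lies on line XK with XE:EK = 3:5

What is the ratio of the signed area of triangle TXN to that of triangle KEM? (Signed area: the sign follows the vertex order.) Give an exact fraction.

Assign P = (0, 0), N = (1, 0), X = (0, 1), K = (-2, 5) — the answer is frame-independent, so this choice is without loss of generality.
1. T is the centroid of triangle XKP ⇒ T = (-2/3, 2)
2. M is where the line through X parallel to KT meets line NP ⇒ M = (4/9, 0)
3. E lies on line XK with XE:EK = 3:5 ⇒ E = (-3/4, 5/2)
2·[TXN] = 1/3, 2·[KEM] = -5/36
[TXN]:[KEM] = 1/3:-5/36 = -12/5

[TXN]:[KEM] = -12/5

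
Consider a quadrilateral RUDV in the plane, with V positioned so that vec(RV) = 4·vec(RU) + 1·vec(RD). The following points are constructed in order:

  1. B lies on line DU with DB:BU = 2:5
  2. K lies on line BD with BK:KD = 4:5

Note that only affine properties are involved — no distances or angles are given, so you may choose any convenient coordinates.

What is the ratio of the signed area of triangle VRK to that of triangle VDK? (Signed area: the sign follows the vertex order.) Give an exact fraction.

[VRK]:[VDK] = -101/20

Work in coordinates with R = (0, 0), U = (1, 0), D = (0, 1), V = (4, 1).
1. B lies on line DU with DB:BU = 2:5 ⇒ B = (2/7, 5/7)
2. K lies on line BD with BK:KD = 4:5 ⇒ K = (10/63, 53/63)
2·[VRK] = -202/63, 2·[VDK] = 40/63
[VRK]:[VDK] = -202/63:40/63 = -101/20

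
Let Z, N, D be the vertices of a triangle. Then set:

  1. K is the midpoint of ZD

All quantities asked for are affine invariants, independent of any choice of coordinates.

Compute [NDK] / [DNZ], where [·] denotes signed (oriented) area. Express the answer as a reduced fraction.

Choose coordinates Z = (0, 0), N = (1, 0), D = (0, 1).
1. K is the midpoint of ZD ⇒ K = (0, 1/2)
2·[NDK] = 1/2, 2·[DNZ] = -1
[NDK]:[DNZ] = 1/2:-1 = -1/2

[NDK]:[DNZ] = -1/2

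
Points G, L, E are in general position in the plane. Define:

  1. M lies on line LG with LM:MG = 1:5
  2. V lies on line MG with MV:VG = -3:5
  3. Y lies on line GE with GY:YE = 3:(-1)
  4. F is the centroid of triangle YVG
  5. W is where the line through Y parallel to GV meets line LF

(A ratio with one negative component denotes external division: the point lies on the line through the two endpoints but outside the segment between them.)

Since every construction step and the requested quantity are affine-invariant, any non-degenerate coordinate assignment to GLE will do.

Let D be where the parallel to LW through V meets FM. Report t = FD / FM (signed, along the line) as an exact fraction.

Assign G = (0, 0), L = (1, 0), E = (0, 1) — the answer is frame-independent, so this choice is without loss of generality.
1. M lies on line LG with LM:MG = 1:5 ⇒ M = (5/6, 0)
2. V lies on line MG with MV:VG = -3:5 ⇒ V = (25/12, 0)
3. Y lies on line GE with GY:YE = 3:(-1) ⇒ Y = (0, 3/2)
4. F is the centroid of triangle YVG ⇒ F = (25/36, 1/2)
5. W is where the line through Y parallel to GV meets line LF ⇒ W = (1/12, 3/2)
through V parallel to LW: direction (-11/12, 3/2); meets FM at D = (-5/24, 15/4)
D = F + t·(M−F) with t = -13/2

t = -13/2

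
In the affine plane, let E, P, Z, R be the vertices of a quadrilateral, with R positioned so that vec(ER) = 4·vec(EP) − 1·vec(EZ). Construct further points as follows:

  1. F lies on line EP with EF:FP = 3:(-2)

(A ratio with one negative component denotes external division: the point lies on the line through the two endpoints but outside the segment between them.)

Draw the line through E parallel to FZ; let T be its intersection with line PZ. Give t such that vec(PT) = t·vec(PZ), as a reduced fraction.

Assign E = (0, 0), P = (1, 0), Z = (0, 1), R = (4, -1) — the answer is frame-independent, so this choice is without loss of generality.
1. F lies on line EP with EF:FP = 3:(-2) ⇒ F = (3, 0)
through E parallel to FZ: direction (-3, 1); meets PZ at T = (3/2, -1/2)
T = P + t·(Z−P) with t = -1/2

t = -1/2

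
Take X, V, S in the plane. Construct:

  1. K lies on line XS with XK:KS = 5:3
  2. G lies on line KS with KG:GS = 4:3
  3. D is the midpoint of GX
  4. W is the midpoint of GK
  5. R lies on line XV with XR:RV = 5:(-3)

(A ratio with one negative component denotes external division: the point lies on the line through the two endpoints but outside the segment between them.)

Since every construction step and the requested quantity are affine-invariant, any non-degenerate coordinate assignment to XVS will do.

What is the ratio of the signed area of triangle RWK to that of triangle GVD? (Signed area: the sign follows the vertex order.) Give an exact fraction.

Assign X = (0, 0), V = (1, 0), S = (0, 1) — the answer is frame-independent, so this choice is without loss of generality.
1. K lies on line XS with XK:KS = 5:3 ⇒ K = (0, 5/8)
2. G lies on line KS with KG:GS = 4:3 ⇒ G = (0, 47/56)
3. D is the midpoint of GX ⇒ D = (0, 47/112)
4. W is the midpoint of GK ⇒ W = (0, 41/56)
5. R lies on line XV with XR:RV = 5:(-3) ⇒ R = (5/2, 0)
2·[RWK] = 15/56, 2·[GVD] = -47/112
[RWK]:[GVD] = 15/56:-47/112 = -30/47

[RWK]:[GVD] = -30/47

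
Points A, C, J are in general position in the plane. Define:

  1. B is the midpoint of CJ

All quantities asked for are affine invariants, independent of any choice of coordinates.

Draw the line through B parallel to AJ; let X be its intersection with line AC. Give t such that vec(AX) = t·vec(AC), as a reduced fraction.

t = 1/2

Set A = (0, 0), C = (1, 0), J = (0, 1); any affine frame gives the same invariant.
1. B is the midpoint of CJ ⇒ B = (1/2, 1/2)
through B parallel to AJ: direction (0, 1); meets AC at X = (1/2, 0)
X = A + t·(C−A) with t = 1/2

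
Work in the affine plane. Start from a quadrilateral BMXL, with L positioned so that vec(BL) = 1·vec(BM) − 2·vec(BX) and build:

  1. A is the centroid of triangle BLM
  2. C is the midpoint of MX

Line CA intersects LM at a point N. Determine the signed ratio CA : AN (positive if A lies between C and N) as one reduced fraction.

Choose coordinates B = (0, 0), M = (1, 0), X = (0, 1), L = (1, -2).
1. A is the centroid of triangle BLM ⇒ A = (2/3, -2/3)
2. C is the midpoint of MX ⇒ C = (1/2, 1/2)
line CA meets LM at N = (1, -3)
A = C + t·(N−C) with t = 1/3, so CA:AN = 1/3:2/3

CA:AN = 1/2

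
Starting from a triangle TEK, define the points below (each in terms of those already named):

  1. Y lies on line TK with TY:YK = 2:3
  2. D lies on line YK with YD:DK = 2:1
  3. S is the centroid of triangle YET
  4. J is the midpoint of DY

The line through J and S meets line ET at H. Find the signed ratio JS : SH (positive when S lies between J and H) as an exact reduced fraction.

JS:SH = 7/2

Work in coordinates with T = (0, 0), E = (1, 0), K = (0, 1).
1. Y lies on line TK with TY:YK = 2:3 ⇒ Y = (0, 2/5)
2. D lies on line YK with YD:DK = 2:1 ⇒ D = (0, 4/5)
3. S is the centroid of triangle YET ⇒ S = (1/3, 2/15)
4. J is the midpoint of DY ⇒ J = (0, 3/5)
line JS meets ET at H = (3/7, 0)
S = J + t·(H−J) with t = 7/9, so JS:SH = 7/9:2/9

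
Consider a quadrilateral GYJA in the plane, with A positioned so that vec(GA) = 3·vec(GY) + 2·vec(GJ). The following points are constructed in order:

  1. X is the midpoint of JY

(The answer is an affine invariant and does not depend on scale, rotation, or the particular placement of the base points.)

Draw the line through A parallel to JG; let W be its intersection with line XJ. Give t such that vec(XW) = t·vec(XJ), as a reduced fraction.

Set G = (0, 0), Y = (1, 0), J = (0, 1), A = (3, 2); any affine frame gives the same invariant.
1. X is the midpoint of JY ⇒ X = (1/2, 1/2)
through A parallel to JG: direction (0, -1); meets XJ at W = (3, -2)
W = X + t·(J−X) with t = -5

t = -5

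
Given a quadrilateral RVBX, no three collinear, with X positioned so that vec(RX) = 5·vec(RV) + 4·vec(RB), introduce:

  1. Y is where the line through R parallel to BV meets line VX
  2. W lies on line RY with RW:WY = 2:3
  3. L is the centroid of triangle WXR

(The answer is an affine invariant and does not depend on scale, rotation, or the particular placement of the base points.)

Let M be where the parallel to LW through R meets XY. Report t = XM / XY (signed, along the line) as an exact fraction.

t = -4

Choose coordinates R = (0, 0), V = (1, 0), B = (0, 1), X = (5, 4).
1. Y is where the line through R parallel to BV meets line VX ⇒ Y = (1/2, -1/2)
2. W lies on line RY with RW:WY = 2:3 ⇒ W = (1/5, -1/5)
3. L is the centroid of triangle WXR ⇒ L = (26/15, 19/15)
through R parallel to LW: direction (-23/15, -22/15); meets XY at M = (23, 22)
M = X + t·(Y−X) with t = -4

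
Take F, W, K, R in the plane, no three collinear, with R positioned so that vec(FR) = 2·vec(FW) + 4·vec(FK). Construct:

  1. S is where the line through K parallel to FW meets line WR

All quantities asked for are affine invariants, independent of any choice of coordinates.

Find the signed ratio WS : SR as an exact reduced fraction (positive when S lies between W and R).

WS:SR = 1/3

Set F = (0, 0), W = (1, 0), K = (0, 1), R = (2, 4); any affine frame gives the same invariant.
1. S is where the line through K parallel to FW meets line WR ⇒ S = (5/4, 1)
S = W + t·(R−W) with t = 1/4, so WS:SR = t:(1−t) = 1/4:3/4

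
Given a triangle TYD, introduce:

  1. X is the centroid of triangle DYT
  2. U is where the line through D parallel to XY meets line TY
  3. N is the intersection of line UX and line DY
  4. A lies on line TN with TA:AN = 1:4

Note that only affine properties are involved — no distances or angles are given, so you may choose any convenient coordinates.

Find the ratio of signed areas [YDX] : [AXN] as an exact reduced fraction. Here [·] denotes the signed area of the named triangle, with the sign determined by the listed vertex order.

[YDX]:[AXN] = -5/2

Assign T = (0, 0), Y = (1, 0), D = (0, 1) — the answer is frame-independent, so this choice is without loss of generality.
1. X is the centroid of triangle DYT ⇒ X = (1/3, 1/3)
2. U is where the line through D parallel to XY meets line TY ⇒ U = (2, 0)
3. N is the intersection of line UX and line DY ⇒ N = (3/4, 1/4)
4. A lies on line TN with TA:AN = 1:4 ⇒ A = (3/20, 1/20)
2·[YDX] = 1/3, 2·[AXN] = -2/15
[YDX]:[AXN] = 1/3:-2/15 = -5/2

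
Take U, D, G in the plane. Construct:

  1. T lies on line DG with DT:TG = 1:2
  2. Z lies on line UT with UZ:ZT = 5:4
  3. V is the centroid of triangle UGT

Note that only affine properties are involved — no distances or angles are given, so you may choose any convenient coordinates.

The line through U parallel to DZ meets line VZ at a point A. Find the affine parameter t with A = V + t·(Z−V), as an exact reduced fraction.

Choose coordinates U = (0, 0), D = (1, 0), G = (0, 1).
1. T lies on line DG with DT:TG = 1:2 ⇒ T = (2/3, 1/3)
2. Z lies on line UT with UZ:ZT = 5:4 ⇒ Z = (10/27, 5/27)
3. V is the centroid of triangle UGT ⇒ V = (2/9, 4/9)
through U parallel to DZ: direction (-17/27, 5/27); meets VZ at A = (170/297, -50/297)
A = V + t·(Z−V) with t = 26/11

t = 26/11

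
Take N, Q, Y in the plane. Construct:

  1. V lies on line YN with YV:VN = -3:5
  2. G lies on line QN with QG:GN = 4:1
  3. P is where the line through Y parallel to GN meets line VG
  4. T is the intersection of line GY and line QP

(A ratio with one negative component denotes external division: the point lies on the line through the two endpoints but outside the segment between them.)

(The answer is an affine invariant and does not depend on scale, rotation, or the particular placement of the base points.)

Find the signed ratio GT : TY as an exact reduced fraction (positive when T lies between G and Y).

GT:TY = -20/3

Assign N = (0, 0), Q = (1, 0), Y = (0, 1) — the answer is frame-independent, so this choice is without loss of generality.
1. V lies on line YN with YV:VN = -3:5 ⇒ V = (0, 5/2)
2. G lies on line QN with QG:GN = 4:1 ⇒ G = (1/5, 0)
3. P is where the line through Y parallel to GN meets line VG ⇒ P = (3/25, 1)
4. T is the intersection of line GY and line QP ⇒ T = (-3/85, 20/17)
T = G + t·(Y−G) with t = 20/17, so GT:TY = t:(1−t) = 20/17:-3/17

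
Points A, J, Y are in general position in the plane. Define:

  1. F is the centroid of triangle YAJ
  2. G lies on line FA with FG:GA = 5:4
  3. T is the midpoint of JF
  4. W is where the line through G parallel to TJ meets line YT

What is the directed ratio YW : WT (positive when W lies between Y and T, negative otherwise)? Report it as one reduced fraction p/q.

YW:WT = -14/5

Work in coordinates with A = (0, 0), J = (1, 0), Y = (0, 1).
1. F is the centroid of triangle YAJ ⇒ F = (1/3, 1/3)
2. G lies on line FA with FG:GA = 5:4 ⇒ G = (4/27, 4/27)
3. T is the midpoint of JF ⇒ T = (2/3, 1/6)
4. W is where the line through G parallel to TJ meets line YT ⇒ W = (28/27, -8/27)
W = Y + t·(T−Y) with t = 14/9, so YW:WT = t:(1−t) = 14/9:-5/9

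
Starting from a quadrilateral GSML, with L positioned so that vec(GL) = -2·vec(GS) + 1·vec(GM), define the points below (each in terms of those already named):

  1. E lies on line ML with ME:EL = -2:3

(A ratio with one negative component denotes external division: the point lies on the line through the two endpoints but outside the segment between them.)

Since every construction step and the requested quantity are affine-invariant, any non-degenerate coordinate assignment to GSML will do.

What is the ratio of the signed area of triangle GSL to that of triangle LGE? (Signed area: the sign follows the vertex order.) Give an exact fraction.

[GSL]:[LGE] = 1/6

Choose coordinates G = (0, 0), S = (1, 0), M = (0, 1), L = (-2, 1).
1. E lies on line ML with ME:EL = -2:3 ⇒ E = (4, 1)
2·[GSL] = 1, 2·[LGE] = 6
[GSL]:[LGE] = 1:6 = 1/6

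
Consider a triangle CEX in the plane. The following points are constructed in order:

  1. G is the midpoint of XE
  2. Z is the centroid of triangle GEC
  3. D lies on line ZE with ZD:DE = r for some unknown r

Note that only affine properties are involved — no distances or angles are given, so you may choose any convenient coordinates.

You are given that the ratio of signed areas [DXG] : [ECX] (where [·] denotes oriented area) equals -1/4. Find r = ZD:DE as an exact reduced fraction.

Work in coordinates with C = (0, 0), E = (1, 0), X = (0, 1).
1. G is the midpoint of XE ⇒ G = (1/2, 1/2)
2. Z is the centroid of triangle GEC ⇒ Z = (1/2, 1/6)
3. With ZD:DE = r, write λ = r/(r+1) so D = Z + λ·(E−Z); D is affine-linear in λ
Every point depending on D is an affine combination of D and λ-independent points, so each such coordinate is linear in λ; the λ² term in each signed area is a multiple of (E−Z)×(E−Z) = 0, so 2·[DXG] and 2·[ECX] are each linear in λ. Evaluating at λ=0 and λ=1:
  2·[DXG] = 1/6·λ − 1/6,   2·[ECX] = -1
So [DXG]:[ECX] = (1/6·λ − 1/6) / (-1). Setting this equal to -1/4:
  1/6·λ − 1/6 = -1/4·(-1)  ⇒  λ = 5/2
Then r = λ/(1−λ) = (5/2)/(-3/2) = -5/3. Check: with r = -5/3, D = (7/4, -1/4) and [DXG]:[ECX] = -1/4 as required.

r = -5/3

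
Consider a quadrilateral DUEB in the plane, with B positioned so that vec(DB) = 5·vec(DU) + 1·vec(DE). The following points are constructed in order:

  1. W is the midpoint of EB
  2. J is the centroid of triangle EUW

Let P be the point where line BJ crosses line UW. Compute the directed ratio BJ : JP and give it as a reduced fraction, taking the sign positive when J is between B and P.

Set D = (0, 0), U = (1, 0), E = (0, 1), B = (5, 1); any affine frame gives the same invariant.
1. W is the midpoint of EB ⇒ W = (5/2, 1)
2. J is the centroid of triangle EUW ⇒ J = (7/6, 2/3)
line BJ meets UW at P = (17/8, 3/4)
J = B + t·(P−B) with t = 4/3, so BJ:JP = 4/3:-1/3

BJ:JP = -4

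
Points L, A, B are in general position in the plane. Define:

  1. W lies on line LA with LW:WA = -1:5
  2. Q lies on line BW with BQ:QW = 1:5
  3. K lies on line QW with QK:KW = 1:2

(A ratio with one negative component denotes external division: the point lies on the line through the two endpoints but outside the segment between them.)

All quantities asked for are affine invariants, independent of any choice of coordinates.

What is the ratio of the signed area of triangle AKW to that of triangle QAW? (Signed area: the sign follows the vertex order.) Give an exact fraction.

[AKW]:[QAW] = -2/3

Assign L = (0, 0), A = (1, 0), B = (0, 1) — the answer is frame-independent, so this choice is without loss of generality.
1. W lies on line LA with LW:WA = -1:5 ⇒ W = (-1/4, 0)
2. Q lies on line BW with BQ:QW = 1:5 ⇒ Q = (-1/24, 5/6)
3. K lies on line QW with QK:KW = 1:2 ⇒ K = (-1/9, 5/9)
2·[AKW] = 25/36, 2·[QAW] = -25/24
[AKW]:[QAW] = 25/36:-25/24 = -2/3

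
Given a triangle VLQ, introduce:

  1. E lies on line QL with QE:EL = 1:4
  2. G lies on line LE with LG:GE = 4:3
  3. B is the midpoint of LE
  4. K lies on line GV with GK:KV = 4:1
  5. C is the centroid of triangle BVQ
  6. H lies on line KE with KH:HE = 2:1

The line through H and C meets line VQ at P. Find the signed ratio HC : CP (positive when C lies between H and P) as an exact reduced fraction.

Assign V = (0, 0), L = (1, 0), Q = (0, 1) — the answer is frame-independent, so this choice is without loss of generality.
1. E lies on line QL with QE:EL = 1:4 ⇒ E = (1/5, 4/5)
2. G lies on line LE with LG:GE = 4:3 ⇒ G = (19/35, 16/35)
3. B is the midpoint of LE ⇒ B = (3/5, 2/5)
4. K lies on line GV with GK:KV = 4:1 ⇒ K = (19/175, 16/175)
5. C is the centroid of triangle BVQ ⇒ C = (1/5, 7/15)
6. H lies on line KE with KH:HE = 2:1 ⇒ H = (89/525, 296/525)
line HC meets VQ at P = (0, 53/48)
C = H + t·(P−H) with t = -16/89, so HC:CP = -16/89:105/89

HC:CP = -16/105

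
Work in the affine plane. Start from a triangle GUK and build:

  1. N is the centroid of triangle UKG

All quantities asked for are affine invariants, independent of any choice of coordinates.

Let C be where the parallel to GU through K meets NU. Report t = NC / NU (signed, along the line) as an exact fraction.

Work in coordinates with G = (0, 0), U = (1, 0), K = (0, 1).
1. N is the centroid of triangle UKG ⇒ N = (1/3, 1/3)
through K parallel to GU: direction (1, 0); meets NU at C = (-1, 1)
C = N + t·(U−N) with t = -2

t = -2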